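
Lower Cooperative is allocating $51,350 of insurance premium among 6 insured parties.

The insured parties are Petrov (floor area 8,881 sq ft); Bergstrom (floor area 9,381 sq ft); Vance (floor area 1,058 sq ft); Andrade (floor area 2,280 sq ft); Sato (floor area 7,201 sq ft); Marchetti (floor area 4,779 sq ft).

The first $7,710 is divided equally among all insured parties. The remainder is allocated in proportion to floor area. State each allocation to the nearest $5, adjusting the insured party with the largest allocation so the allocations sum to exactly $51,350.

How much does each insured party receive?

$7,710 shared equally gives $1,285 per insured party.
Remainder $43,640 by floor area (total 33,580): Petrov 11,541.60 → $11,540; Bergstrom 12,191.39 → $12,190; Vance 1,374.96 → $1,375; Andrade 2,963.05 → $2,965; Sato 9,358.30 → $9,360; Marchetti 6,210.71 → $6,210.
Totals: Petrov $1,285 + $11,540 = $12,825; Bergstrom $1,285 + $12,190 = $13,475; Vance $1,285 + $1,375 = $2,660; Andrade $1,285 + $2,965 = $4,250; Sato $1,285 + $9,360 = $10,645; Marchetti $1,285 + $6,210 = $7,495.

Petrov: $12,825 · Bergstrom: $13,475 · Vance: $2,660 · Andrade: $4,250 · Sato: $10,645 · Marchetti: $7,495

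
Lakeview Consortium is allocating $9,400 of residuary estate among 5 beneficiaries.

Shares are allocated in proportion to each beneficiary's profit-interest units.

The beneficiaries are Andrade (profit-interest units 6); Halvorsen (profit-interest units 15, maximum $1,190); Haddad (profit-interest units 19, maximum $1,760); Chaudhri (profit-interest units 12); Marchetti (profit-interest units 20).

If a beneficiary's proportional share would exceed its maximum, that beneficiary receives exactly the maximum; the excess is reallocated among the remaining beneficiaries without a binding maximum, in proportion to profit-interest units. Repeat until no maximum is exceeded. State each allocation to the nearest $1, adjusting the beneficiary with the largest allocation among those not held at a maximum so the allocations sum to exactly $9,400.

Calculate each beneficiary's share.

Sum of profit-interest units: 72.
Unconstrained shares: Andrade 783.33; Halvorsen 1,958.33; Haddad 2,480.56; Chaudhri 1,566.67; Marchetti 2,611.11.
Capped: Halvorsen ($1,190), Haddad ($1,760); remaining pool $6,450 reallocated over remaining profit-interest units 38.
Remaining shares: Andrade 1,018.42 → $1,018; Chaudhri 2,036.84 → $2,037; Marchetti 3,394.74 → $3,395.

Andrade: $1,018 | Halvorsen: $1,190 | Haddad: $1,760 | Chaudhri: $2,037 | Marchetti: $3,395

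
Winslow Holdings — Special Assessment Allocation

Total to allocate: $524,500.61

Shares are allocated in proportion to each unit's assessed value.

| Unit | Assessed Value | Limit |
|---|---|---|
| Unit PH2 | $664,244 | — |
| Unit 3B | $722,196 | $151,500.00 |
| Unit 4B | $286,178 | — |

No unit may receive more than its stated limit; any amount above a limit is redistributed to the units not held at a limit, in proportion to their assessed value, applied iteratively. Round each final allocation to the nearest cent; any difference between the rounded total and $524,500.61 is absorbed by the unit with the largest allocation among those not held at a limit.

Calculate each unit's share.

Unit PH2: $260,687.80; Unit 3B: $151,500.00; Unit 4B: $112,312.81

Assessed value total: 1,672,618.
Pro-rata shares before constraints: Unit PH2 208,294.0535; Unit 3B 226,466.6783; Unit 4B 89,739.8782.
Capped: Unit 3B ($151,500.00); residual $373,000.61 reallocated over remaining assessed value 950,422.
Shares after redistribution: Unit PH2 260,687.7968 → $260,687.80; Unit 4B 112,312.8132 → $112,312.81.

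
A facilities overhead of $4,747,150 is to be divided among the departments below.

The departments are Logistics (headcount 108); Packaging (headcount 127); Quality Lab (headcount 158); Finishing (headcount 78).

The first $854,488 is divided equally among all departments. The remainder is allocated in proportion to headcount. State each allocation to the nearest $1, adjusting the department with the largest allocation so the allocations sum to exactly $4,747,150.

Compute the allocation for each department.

Equal tier: $854,488 ÷ 4 = $213,622 apiece.
Remainder $3,892,662 by headcount (total 471): Logistics 892,584.92 → $892,585; Packaging 1,049,613.75 → $1,049,614; Quality Lab 1,305,818.68 → $1,305,819; Finishing 644,644.66 → $644,645.
Rounding difference −$1 on remainder applied to Quality Lab.
Totals: Logistics $213,622 + $892,585 = $1,106,207; Packaging $213,622 + $1,049,614 = $1,263,236; Quality Lab $213,622 + $1,305,818 = $1,519,440; Finishing $213,622 + $644,645 = $858,267.

Logistics: $1,106,207 | Packaging: $1,263,236 | Quality Lab: $1,519,440 | Finishing: $858,267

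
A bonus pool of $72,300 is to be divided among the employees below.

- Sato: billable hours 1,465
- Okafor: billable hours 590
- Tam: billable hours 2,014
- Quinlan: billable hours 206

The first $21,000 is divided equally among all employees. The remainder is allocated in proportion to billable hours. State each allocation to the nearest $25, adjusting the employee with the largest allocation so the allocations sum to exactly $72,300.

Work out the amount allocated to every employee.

First tranche $21,000 split equally: $5,250 each.
Remainder $51,300 by billable hours (total 4,275): Sato 17,580.00 → $17,575; Okafor 7,080.00 → $7,075; Tam 24,168.00 → $24,175; Quinlan 2,472.00 → $2,475.
Totals: Sato $5,250 + $17,575 = $22,825; Okafor $5,250 + $7,075 = $12,325; Tam $5,250 + $24,175 = $29,425; Quinlan $5,250 + $2,475 = $7,725.

Sato: $22,825 · Okafor: $12,325 · Tam: $29,425 · Quinlan: $7,725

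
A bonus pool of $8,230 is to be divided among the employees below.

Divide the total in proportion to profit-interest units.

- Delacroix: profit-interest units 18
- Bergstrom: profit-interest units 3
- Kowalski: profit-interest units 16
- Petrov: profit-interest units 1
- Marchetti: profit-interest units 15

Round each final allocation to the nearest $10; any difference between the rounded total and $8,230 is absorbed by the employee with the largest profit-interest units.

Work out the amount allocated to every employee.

Profit-interest units total: 53.
Raw shares: Delacroix 18/53 × $8,230 = 2,795.09; Bergstrom 3/53 × $8,230 = 465.85; Kowalski 16/53 × $8,230 = 2,484.53; Petrov 1/53 × $8,230 = 155.28; Marchetti 15/53 × $8,230 = 2,329.25.
Rounded to nearest $10: Delacroix $2,800; Bergstrom $470; Kowalski $2,480; Petrov $160; Marchetti $2,330. Sum = $8,240.
Difference $8,230 − $8,240 = −$10 applied to largest profit-interest units (Delacroix): Delacroix becomes $2,790.

Delacroix: $2,790 | Bergstrom: $470 | Kowalski: $2,480 | Petrov: $160 | Marchetti: $2,330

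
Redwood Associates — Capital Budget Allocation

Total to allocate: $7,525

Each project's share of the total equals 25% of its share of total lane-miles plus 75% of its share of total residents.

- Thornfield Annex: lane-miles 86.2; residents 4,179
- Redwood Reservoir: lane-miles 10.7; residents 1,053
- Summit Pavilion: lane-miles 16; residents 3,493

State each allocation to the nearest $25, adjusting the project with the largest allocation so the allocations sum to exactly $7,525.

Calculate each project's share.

Totals — lane-miles 112.9, residents 8,725.
Composite weights (25% lane-miles + 75% residents): Thornfield Annex 0.5501; Redwood Reservoir 0.1142; Summit Pavilion 0.3357.
Pro-rata amounts: Thornfield Annex 4,139.53; Redwood Reservoir 859.42; Summit Pavilion 2,526.05.
Rounded to nearest $25: Thornfield Annex $4,150; Redwood Reservoir $850; Summit Pavilion $2,525. Sum = $7,525.
Rounded total matches; no reconciliation needed.

Thornfield Annex: $4,150 · Redwood Reservoir: $850 · Summit Pavilion: $2,525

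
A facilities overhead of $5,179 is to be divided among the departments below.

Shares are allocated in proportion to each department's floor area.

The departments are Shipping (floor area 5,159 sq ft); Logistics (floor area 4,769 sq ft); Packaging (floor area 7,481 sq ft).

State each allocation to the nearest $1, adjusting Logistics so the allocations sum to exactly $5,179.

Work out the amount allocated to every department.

Sum of floor area: 17,409.
Raw shares: Shipping 5,159/17,409 × $5,179 = 1,534.75; Logistics 4,769/17,409 × $5,179 = 1,418.73; Packaging 7,481/17,409 × $5,179 = 2,225.52.
Rounded to nearest $1: Shipping $1,535; Logistics $1,419; Packaging $2,226. Sum = $5,180.
Difference $5,179 − $5,180 = −$1 applied to Logistics: Logistics becomes $1,418.

Shipping: $1,535; Logistics: $1,418; Packaging: $2,226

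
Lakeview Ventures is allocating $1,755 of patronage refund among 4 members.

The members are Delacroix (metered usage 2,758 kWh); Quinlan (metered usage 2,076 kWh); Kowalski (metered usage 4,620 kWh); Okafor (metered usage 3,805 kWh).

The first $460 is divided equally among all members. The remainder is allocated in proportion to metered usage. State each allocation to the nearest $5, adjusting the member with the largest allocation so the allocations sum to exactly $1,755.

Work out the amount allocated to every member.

$460 shared equally gives $115 per member.
Remainder $1,295 by metered usage (total 13,259): Delacroix 269.37 → $270; Quinlan 202.76 → $205; Kowalski 451.23 → $450; Okafor 371.63 → $370.
Totals: Delacroix $115 + $270 = $385; Quinlan $115 + $205 = $320; Kowalski $115 + $450 = $565; Okafor $115 + $370 = $485.

Delacroix: $385; Quinlan: $320; Kowalski: $565; Okafor: $485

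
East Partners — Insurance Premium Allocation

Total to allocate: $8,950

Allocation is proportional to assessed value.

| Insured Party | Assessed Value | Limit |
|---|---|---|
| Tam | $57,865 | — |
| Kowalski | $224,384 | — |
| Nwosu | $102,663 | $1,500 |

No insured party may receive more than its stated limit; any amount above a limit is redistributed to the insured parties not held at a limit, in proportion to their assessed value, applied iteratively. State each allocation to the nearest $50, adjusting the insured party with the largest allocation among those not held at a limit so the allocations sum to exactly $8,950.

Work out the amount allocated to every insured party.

Sum of assessed value: 384,912.
Pro-rata shares before constraints: Tam 1,345.48; Kowalski 5,217.39; Nwosu 2,387.13.
Held at cap: Nwosu ($1,500); balance $7,450 reallocated over remaining assessed value 282,249.
Shares after redistribution: Tam 1,527.35 → $1,550; Kowalski 5,922.65 → $5,900.

Tam: $1,550 | Kowalski: $5,900 | Nwosu: $1,500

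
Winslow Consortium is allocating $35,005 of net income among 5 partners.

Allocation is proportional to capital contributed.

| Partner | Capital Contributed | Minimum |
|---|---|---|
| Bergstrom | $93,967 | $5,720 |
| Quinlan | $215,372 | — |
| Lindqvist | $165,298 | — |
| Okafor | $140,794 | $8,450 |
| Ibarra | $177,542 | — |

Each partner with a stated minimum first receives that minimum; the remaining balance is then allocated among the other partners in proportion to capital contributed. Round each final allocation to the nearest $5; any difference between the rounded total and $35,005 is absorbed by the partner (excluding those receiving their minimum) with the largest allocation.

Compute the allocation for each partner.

Bergstrom: $5,720 | Quinlan: $8,040 | Lindqvist: $6,170 | Okafor: $8,450 | Ibarra: $6,625

Fund the minimums — Bergstrom $5,720; Okafor $8,450. Residual $20,835.
Residual split over remaining capital contributed 558,212: Quinlan 8,038.66 → $8,040; Lindqvist 6,169.67 → $6,170; Ibarra 6,626.67 → $6,625.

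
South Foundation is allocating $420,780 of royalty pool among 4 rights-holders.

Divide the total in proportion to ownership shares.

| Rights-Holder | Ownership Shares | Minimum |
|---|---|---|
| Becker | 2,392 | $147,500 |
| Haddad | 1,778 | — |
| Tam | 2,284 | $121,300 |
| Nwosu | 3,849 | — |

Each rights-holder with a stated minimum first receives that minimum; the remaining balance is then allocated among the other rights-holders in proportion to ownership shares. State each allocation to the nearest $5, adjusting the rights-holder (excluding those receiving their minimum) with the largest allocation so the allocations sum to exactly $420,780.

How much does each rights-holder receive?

Fund the minimums — Becker $147,500; Tam $121,300. Remaining pool $151,980.
Remaining pool split over remaining ownership shares 5,627: Haddad 48,022.11 → $48,020; Nwosu 103,957.89 → $103,960.

Becker: $147,500 | Haddad: $48,020 | Tam: $121,300 | Nwosu: $103,960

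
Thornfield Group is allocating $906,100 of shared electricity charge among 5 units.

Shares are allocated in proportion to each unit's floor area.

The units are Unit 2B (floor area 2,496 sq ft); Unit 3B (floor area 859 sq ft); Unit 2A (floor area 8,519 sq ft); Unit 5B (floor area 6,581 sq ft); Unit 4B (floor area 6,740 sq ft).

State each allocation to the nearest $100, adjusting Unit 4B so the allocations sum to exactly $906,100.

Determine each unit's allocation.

Unit 2B: $89,800 · Unit 3B: $30,900 · Unit 2A: $306,400 · Unit 5B: $236,700 · Unit 4B: $242,300

Floor area total: 25,195.
Proportional shares: Unit 2B 2,496/25,195 × $906,100 = 89,764.86; Unit 3B 859/25,195 × $906,100 = 30,892.63; Unit 2A 8,519/25,195 × $906,100 = 306,372.93; Unit 5B 6,581/25,195 × $906,100 = 236,675.69; Unit 4B 6,740/25,195 × $906,100 = 242,393.89.
At nearest $100: Unit 2B $89,800; Unit 3B $30,900; Unit 2A $306,400; Unit 5B $236,700; Unit 4B $242,400. Sum = $906,200.
Difference $906,100 − $906,200 = −$100 applied to Unit 4B: Unit 4B becomes $242,300.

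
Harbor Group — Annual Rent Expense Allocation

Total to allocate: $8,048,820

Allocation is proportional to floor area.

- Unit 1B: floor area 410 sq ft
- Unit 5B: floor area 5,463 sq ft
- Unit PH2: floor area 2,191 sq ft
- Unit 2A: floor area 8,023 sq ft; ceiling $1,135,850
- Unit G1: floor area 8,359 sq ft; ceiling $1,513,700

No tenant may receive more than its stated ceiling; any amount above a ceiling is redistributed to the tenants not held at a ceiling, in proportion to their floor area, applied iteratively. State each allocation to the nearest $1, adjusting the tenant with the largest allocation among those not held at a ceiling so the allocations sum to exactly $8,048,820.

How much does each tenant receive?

Sum of floor area: 24,446.
Pro-rata shares before constraints: Unit 1B 134,992.07; Unit 5B 1,798,687.05; Unit PH2 721,384.46; Unit 2A 2,641,564.38; Unit G1 2,752,192.03.
Cap binds for Unit 2A ($1,135,850), Unit G1 ($1,513,700); remaining pool $5,399,270 reallocated over remaining floor area 8,064.
Remaining shares: Unit 1B 274,516.46 → $274,516; Unit 5B 3,657,764.39 → $3,657,764; Unit PH2 1,466,989.16 → $1,466,989.
Rounding difference +$1 applied to Unit 5B → $3,657,765.

Unit 1B: $274,516 | Unit 5B: $3,657,765 | Unit PH2: $1,466,989 | Unit 2A: $1,135,850 | Unit G1: $1,513,700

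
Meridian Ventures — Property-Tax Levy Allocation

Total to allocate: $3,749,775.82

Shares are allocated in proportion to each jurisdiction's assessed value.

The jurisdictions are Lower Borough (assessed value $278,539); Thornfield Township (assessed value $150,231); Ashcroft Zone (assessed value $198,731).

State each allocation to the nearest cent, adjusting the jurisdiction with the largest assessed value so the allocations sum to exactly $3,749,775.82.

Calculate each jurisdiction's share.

Total assessed value = 278,539 + 150,231 + 198,731 = 627,501.
Proportional shares: Lower Borough 1,664,473.5341; Thornfield Township 897,739.7187; Ashcroft Zone 1,187,562.5672.
Rounded to nearest cent: Lower Borough $1,664,473.53; Thornfield Township $897,739.72; Ashcroft Zone $1,187,562.57. Sum = $3,749,775.82.
No rounding difference to absorb.

Lower Borough: $1,664,473.53; Thornfield Township: $897,739.72; Ashcroft Zone: $1,187,562.57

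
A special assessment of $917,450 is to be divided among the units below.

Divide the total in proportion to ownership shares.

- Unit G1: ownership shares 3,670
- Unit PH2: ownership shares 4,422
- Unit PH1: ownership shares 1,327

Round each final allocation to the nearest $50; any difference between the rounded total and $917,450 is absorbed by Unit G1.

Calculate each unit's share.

Ownership shares total: 9,419.
Pro-rata amounts: Unit G1 3,670/9,419 × $917,450 = 357,473.35; Unit PH2 4,422/9,419 × $917,450 = 430,721.30; Unit PH1 1,327/9,419 × $917,450 = 129,255.35.
Rounded to nearest $50: Unit G1 $357,450; Unit PH2 $430,700; Unit PH1 $129,250. Sum = $917,400.
Difference $917,450 − $917,400 = +$50 applied to Unit G1: Unit G1 becomes $357,500.

Unit G1: $357,500; Unit PH2: $430,700; Unit PH1: $129,250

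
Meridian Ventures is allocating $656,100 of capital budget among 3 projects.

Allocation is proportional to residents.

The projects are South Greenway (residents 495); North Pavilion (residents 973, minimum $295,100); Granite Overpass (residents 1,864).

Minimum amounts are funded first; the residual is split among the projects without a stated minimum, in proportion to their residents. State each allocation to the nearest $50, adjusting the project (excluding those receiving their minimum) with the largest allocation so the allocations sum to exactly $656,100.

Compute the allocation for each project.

South Greenway: $75,750 · North Pavilion: $295,100 · Granite Overpass: $285,250

Fund the minimums — North Pavilion $295,100. Balance $361,000.
Balance split over remaining residents 2,359: South Greenway 75,750.32 → $75,750; Granite Overpass 285,249.68 → $285,250.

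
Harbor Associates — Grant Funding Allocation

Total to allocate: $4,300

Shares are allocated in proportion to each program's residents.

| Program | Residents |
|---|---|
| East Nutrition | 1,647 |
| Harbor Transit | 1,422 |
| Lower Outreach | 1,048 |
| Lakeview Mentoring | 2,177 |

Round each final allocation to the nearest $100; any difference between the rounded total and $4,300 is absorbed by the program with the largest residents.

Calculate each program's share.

East Nutrition: $1,100; Harbor Transit: $1,000; Lower Outreach: $700; Lakeview Mentoring: $1,500

Residents total: 1,647 + 1,422 + 1,048 + 2,177 = 6,294.
Raw shares: East Nutrition 1,125.21; Harbor Transit 971.50; Lower Outreach 715.98; Lakeview Mentoring 1,487.31.
At nearest $100: East Nutrition $1,100; Harbor Transit $1,000; Lower Outreach $700; Lakeview Mentoring $1,500. Sum = $4,300.
Rounded total matches; no reconciliation needed.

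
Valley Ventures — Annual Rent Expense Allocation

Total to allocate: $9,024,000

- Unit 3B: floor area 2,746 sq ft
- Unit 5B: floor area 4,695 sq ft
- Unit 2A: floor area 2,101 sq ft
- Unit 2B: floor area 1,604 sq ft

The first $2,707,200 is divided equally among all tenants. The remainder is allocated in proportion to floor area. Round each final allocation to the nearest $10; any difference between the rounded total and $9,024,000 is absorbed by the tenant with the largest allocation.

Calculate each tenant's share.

Equal tier: $2,707,200 ÷ 4 = $676,800 apiece.
Remainder $6,316,800 by floor area (total 11,146): Unit 3B 1,556,247.34 → $1,556,250; Unit 5B 2,660,808.90 → $2,660,810; Unit 2A 1,190,704.90 → $1,190,700; Unit 2B 909,038.87 → $909,040.
Totals: Unit 3B $676,800 + $1,556,250 = $2,233,050; Unit 5B $676,800 + $2,660,810 = $3,337,610; Unit 2A $676,800 + $1,190,700 = $1,867,500; Unit 2B $676,800 + $909,040 = $1,585,840.

Unit 3B: $2,233,050; Unit 5B: $3,337,610; Unit 2A: $1,867,500; Unit 2B: $1,585,840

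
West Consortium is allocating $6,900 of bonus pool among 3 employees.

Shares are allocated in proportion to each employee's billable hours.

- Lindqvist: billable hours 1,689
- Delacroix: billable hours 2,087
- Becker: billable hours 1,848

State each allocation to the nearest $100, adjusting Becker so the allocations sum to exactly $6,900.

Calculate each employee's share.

Sum of billable hours: 5,624.
Pro-rata amounts: Lindqvist 1,689/5,624 × $6,900 = 2,072.21; Delacroix 2,087/5,624 × $6,900 = 2,560.51; Becker 1,848/5,624 × $6,900 = 2,267.28.
At nearest $100: Lindqvist $2,100; Delacroix $2,600; Becker $2,300. Sum = $7,000.
Difference $6,900 − $7,000 = −$100 applied to Becker: Becker becomes $2,200.

Lindqvist: $2,100; Delacroix: $2,600; Becker: $2,200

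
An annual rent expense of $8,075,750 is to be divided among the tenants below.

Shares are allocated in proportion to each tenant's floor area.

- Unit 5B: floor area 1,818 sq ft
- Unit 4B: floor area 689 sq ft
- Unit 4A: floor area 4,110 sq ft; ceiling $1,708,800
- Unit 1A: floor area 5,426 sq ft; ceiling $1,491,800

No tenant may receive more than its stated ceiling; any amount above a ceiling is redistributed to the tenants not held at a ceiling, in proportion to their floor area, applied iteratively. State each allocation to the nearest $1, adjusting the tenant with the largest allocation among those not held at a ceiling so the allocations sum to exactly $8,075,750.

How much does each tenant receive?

Unit 5B: $3,535,310 · Unit 4B: $1,339,840 · Unit 4A: $1,708,800 · Unit 1A: $1,491,800

Floor area total: 12,043.
Unconstrained shares: Unit 5B 1,219,107.66; Unit 4B 462,027.05; Unit 4A 2,756,068.46; Unit 1A 3,638,546.83.
Held at cap: Unit 4A ($1,708,800), Unit 1A ($1,491,800); residual $4,875,150 reallocated over remaining floor area 2,507.
Shares after redistribution: Unit 5B 3,535,310.21 → $3,535,310; Unit 4B 1,339,839.79 → $1,339,840.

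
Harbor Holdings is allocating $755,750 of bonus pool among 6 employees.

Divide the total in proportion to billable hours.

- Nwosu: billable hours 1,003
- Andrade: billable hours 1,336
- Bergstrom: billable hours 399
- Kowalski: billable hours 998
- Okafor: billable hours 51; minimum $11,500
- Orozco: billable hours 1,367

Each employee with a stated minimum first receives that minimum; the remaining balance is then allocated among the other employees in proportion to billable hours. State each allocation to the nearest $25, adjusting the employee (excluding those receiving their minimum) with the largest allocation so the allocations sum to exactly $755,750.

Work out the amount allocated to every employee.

Minimums first: Okafor $11,500. Remaining pool $744,250.
Remaining pool split over remaining billable hours 5,103: Nwosu 146,283.12 → $146,275; Andrade 194,849.70 → $194,850; Bergstrom 58,192.39 → $58,200; Kowalski 145,553.89 → $145,550; Orozco 199,370.91 → $199,375.

Nwosu: $146,275 | Andrade: $194,850 | Bergstrom: $58,200 | Kowalski: $145,550 | Okafor: $11,500 | Orozco: $199,375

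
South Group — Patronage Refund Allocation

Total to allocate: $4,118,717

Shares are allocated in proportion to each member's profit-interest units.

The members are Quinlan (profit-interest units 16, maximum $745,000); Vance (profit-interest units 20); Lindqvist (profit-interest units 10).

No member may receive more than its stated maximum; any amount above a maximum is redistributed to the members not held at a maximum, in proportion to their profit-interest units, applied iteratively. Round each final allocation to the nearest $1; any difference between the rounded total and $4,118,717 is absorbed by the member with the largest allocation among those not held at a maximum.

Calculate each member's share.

Quinlan: $745,000; Vance: $2,249,145; Lindqvist: $1,124,572

Total profit-interest units = 46.
Unconstrained shares: Quinlan 1,432,597.22; Vance 1,790,746.52; Lindqvist 895,373.26.
Cap binds for Quinlan ($745,000); residual $3,373,717 reallocated over remaining profit-interest units 30.
Shares after redistribution: Vance 2,249,144.67 → $2,249,145; Lindqvist 1,124,572.33 → $1,124,572.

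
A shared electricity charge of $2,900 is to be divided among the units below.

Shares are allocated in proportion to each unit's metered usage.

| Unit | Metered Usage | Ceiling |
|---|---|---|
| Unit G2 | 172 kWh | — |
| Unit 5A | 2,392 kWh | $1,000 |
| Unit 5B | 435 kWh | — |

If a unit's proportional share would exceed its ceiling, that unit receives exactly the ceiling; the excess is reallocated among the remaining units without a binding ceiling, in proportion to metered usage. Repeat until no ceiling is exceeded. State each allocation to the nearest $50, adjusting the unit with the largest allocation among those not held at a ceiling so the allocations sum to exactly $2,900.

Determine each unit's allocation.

Metered usage total: 2,999.
Pro-rata shares before constraints: Unit G2 166.32; Unit 5A 2,313.04; Unit 5B 420.64.
Cap binds for Unit 5A ($1,000); residual $1,900 reallocated over remaining metered usage 607.
Remaining shares: Unit G2 538.39 → $550; Unit 5B 1,361.61 → $1,350.

Unit G2: $550; Unit 5A: $1,000; Unit 5B: $1,350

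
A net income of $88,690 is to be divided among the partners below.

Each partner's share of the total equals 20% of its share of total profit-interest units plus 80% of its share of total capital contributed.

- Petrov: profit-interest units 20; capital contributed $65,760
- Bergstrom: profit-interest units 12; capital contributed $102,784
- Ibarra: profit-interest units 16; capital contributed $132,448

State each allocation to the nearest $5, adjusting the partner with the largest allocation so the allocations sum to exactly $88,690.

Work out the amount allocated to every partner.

Petrov: $22,890 · Bergstrom: $28,665 · Ibarra: $37,135

Totals — profit-interest units 48, capital contributed 300,992.
Combined weights (20% profit-interest units + 80% capital contributed): Petrov 0.2581; Bergstrom 0.3232; Ibarra 0.4187.
Unrounded shares: Petrov 22,892.25; Bergstrom 28,663.48; Ibarra 37,134.26.
Rounded to nearest $5: Petrov $22,890; Bergstrom $28,665; Ibarra $37,135. Sum = $88,690.
No rounding difference to absorb.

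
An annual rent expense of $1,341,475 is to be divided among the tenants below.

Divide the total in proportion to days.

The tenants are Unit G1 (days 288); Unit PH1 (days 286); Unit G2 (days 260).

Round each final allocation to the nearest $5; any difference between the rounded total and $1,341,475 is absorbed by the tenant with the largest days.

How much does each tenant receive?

Days total: 288 + 286 + 260 = 834.
Unrounded shares: Unit G1 463,243.17; Unit PH1 460,026.20; Unit G2 418,205.64.
Rounded to nearest $5: Unit G1 $463,245; Unit PH1 $460,025; Unit G2 $418,205. Sum = $1,341,475.
Sum already equals the total — no adjustment.

Unit G1: $463,245 · Unit PH1: $460,025 · Unit G2: $418,205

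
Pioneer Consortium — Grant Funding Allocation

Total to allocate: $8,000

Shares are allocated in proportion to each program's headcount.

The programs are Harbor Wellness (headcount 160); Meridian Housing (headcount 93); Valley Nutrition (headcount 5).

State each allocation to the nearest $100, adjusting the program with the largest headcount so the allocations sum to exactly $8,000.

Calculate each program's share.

Sum of headcount: 258.
Raw shares: Harbor Wellness 160/258 × $8,000 = 4,961.24; Meridian Housing 93/258 × $8,000 = 2,883.72; Valley Nutrition 5/258 × $8,000 = 155.04.
After rounding ($100): Harbor Wellness $5,000; Meridian Housing $2,900; Valley Nutrition $200. Sum = $8,100.
Difference $8,000 − $8,100 = −$100 applied to largest headcount (Harbor Wellness): Harbor Wellness becomes $4,900.

Harbor Wellness: $4,900 · Meridian Housing: $2,900 · Valley Nutrition: $200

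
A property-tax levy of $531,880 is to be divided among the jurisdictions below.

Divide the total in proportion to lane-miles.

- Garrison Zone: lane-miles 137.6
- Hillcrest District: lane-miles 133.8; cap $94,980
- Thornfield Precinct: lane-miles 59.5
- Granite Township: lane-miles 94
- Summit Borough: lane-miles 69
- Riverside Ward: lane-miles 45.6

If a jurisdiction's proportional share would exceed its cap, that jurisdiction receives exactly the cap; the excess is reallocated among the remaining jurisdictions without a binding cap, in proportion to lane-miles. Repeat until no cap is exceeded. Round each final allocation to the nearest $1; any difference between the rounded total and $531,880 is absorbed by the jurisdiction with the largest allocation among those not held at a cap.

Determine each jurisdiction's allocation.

Lane-miles total: 539.5.
Proportional shares (ignoring caps): Garrison Zone 135,656.51; Hillcrest District 131,910.18; Thornfield Precinct 58,659.61; Granite Township 92,672.33; Summit Borough 68,025.43; Riverside Ward 44,955.94.
Capped: Hillcrest District ($94,980); balance $436,900 reallocated over remaining lane-miles 405.7.
Remaining shares: Garrison Zone 148,182.01 → $148,182; Thornfield Precinct 64,075.79 → $64,076; Granite Township 101,228.99 → $101,229; Summit Borough 74,306.38 → $74,306; Riverside Ward 49,106.83 → $49,107.

Garrison Zone: $148,182 | Hillcrest District: $94,980 | Thornfield Precinct: $64,076 | Granite Township: $101,229 | Summit Borough: $74,306 | Riverside Ward: $49,107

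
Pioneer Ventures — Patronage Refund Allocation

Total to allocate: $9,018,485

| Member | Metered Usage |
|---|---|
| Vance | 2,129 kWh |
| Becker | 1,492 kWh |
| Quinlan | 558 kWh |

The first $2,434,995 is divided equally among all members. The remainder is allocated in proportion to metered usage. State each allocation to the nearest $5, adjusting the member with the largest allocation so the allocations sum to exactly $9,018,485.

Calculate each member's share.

Equal tier: $2,434,995 ÷ 3 = $811,665 apiece.
Remainder $6,583,490 by metered usage (total 4,179): Vance 3,353,972.29 → $3,353,970; Becker 2,350,458.74 → $2,350,460; Quinlan 879,058.97 → $879,060.
Totals: Vance $811,665 + $3,353,970 = $4,165,635; Becker $811,665 + $2,350,460 = $3,162,125; Quinlan $811,665 + $879,060 = $1,690,725.

Vance: $4,165,635; Becker: $3,162,125; Quinlan: $1,690,725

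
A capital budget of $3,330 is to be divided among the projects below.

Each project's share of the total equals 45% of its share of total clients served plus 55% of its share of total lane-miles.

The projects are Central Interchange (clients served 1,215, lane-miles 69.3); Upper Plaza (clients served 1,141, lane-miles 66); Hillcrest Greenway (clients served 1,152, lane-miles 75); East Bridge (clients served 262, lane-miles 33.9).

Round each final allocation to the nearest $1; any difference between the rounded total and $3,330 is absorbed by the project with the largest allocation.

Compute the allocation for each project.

Clients served total 3,770; lane-miles total 244.2.
Combined weights (45% clients served + 55% lane-miles): Central Interchange 0.3011; Upper Plaza 0.2848; Hillcrest Greenway 0.3064; East Bridge 0.1076.
Raw shares: Central Interchange 1,002.69; Upper Plaza 948.52; Hillcrest Greenway 1,020.40; East Bridge 358.39.
Rounded to nearest $1: Central Interchange $1,003; Upper Plaza $949; Hillcrest Greenway $1,020; East Bridge $358. Sum = $3,330.
No rounding difference to absorb.

Central Interchange: $1,003; Upper Plaza: $949; Hillcrest Greenway: $1,020; East Bridge: $358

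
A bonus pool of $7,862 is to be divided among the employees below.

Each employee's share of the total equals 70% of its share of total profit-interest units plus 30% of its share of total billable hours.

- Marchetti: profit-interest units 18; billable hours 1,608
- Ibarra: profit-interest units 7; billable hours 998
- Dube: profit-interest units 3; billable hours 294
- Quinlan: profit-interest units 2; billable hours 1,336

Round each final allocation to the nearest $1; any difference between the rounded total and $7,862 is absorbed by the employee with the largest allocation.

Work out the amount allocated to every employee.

Marchetti: $4,197; Ibarra: $1,840; Dube: $714; Quinlan: $1,111

Totals — profit-interest units 30, billable hours 4,236.
Blended shares (70% profit-interest units + 30% billable hours): Marchetti 0.5339; Ibarra 0.2340; Dube 0.0908; Quinlan 0.1413.
Proportional shares: Marchetti 4,197.37; Ibarra 1,839.81; Dube 714.04; Quinlan 1,110.78.
At nearest $1: Marchetti $4,197; Ibarra $1,840; Dube $714; Quinlan $1,111. Sum = $7,862.
No rounding difference to absorb.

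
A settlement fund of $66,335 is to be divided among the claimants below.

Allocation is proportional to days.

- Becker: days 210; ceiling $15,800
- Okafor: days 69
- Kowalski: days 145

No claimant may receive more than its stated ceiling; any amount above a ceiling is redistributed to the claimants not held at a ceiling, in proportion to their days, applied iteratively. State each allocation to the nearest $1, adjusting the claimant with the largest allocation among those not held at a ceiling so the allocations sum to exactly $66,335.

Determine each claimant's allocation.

Days total: 424.
Unconstrained shares: Becker 32,854.60; Okafor 10,795.08; Kowalski 22,685.32.
Capped: Becker ($15,800); residual $50,535 reallocated over remaining days 214.
Redistributed shares: Okafor 16,294.00 → $16,294; Kowalski 34,241.00 → $34,241.

Becker: $15,800; Okafor: $16,294; Kowalski: $34,241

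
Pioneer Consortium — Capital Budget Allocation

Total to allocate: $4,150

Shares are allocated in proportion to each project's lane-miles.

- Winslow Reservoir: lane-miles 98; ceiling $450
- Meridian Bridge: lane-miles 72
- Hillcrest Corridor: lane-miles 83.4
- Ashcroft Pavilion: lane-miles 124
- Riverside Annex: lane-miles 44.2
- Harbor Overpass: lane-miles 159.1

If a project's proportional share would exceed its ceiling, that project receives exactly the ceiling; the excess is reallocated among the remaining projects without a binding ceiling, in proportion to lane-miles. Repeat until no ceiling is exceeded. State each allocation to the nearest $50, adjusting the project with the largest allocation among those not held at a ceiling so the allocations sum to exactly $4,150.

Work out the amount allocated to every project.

Winslow Reservoir: $450 | Meridian Bridge: $550 | Hillcrest Corridor: $650 | Ashcroft Pavilion: $950 | Riverside Annex: $350 | Harbor Overpass: $1,200

Lane-miles total: 580.7.
Proportional shares (ignoring caps): Winslow Reservoir 700.36; Meridian Bridge 514.55; Hillcrest Corridor 596.02; Ashcroft Pavilion 886.17; Riverside Annex 315.88; Harbor Overpass 1,137.02.
Held at cap: Winslow Reservoir ($450); balance $3,700 reallocated over remaining lane-miles 482.7.
Remaining shares: Meridian Bridge 551.90 → $550; Hillcrest Corridor 639.28 → $650; Ashcroft Pavilion 950.49 → $950; Riverside Annex 338.80 → $350; Harbor Overpass 1,219.54 → $1,200.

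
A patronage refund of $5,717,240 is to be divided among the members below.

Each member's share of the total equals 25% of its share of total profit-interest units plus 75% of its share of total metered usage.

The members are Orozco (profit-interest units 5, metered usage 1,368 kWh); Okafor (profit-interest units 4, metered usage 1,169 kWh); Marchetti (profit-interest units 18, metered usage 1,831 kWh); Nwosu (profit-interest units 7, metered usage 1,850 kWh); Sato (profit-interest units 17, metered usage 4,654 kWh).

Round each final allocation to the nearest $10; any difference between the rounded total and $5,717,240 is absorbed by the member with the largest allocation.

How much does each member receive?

Totals — profit-interest units 51, metered usage 10,872.
Composite weights (25% profit-interest units + 75% metered usage): Orozco 0.1189; Okafor 0.1003; Marchetti 0.2145; Nwosu 0.1619; Sato 0.4044.
Proportional shares: Orozco 679,669.29; Okafor 573,157.76; Marchetti 1,226,610.98; Nwosu 925,822.05; Sato 2,311,979.92.
After rounding ($10): Orozco $679,670; Okafor $573,160; Marchetti $1,226,610; Nwosu $925,820; Sato $2,311,980. Sum = $5,717,240.
No rounding difference to absorb.

Orozco: $679,670; Okafor: $573,160; Marchetti: $1,226,610; Nwosu: $925,820; Sato: $2,311,980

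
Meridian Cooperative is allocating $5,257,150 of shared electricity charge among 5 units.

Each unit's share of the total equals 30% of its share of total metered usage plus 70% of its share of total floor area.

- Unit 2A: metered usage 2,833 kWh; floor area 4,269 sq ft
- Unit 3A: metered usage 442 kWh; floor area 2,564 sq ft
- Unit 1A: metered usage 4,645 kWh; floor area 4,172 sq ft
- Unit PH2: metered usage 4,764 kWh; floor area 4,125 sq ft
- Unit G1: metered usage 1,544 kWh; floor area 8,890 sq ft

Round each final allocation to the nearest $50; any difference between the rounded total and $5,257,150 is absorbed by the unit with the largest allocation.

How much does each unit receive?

Unit 2A: $968,050 | Unit 3A: $441,800 | Unit 1A: $1,154,050 | Unit PH2: $1,160,050 | Unit G1: $1,533,200

Metered usage total 14,228; floor area total 24,020.
Blended shares (30% metered usage + 70% floor area): Unit 2A 0.1841; Unit 3A 0.0840; Unit 1A 0.2195; Unit PH2 0.2207; Unit G1 0.2916.
Pro-rata amounts: Unit 2A 968,068.17; Unit 3A 441,814.66; Unit 1A 1,154,063.74; Unit PH2 1,160,053.97; Unit G1 1,533,149.46.
At nearest $50: Unit 2A $968,050; Unit 3A $441,800; Unit 1A $1,154,050; Unit PH2 $1,160,050; Unit G1 $1,533,150. Sum = $5,257,100.
Difference $5,257,150 − $5,257,100 = +$50 applied to largest allocation (Unit G1): Unit G1 becomes $1,533,200.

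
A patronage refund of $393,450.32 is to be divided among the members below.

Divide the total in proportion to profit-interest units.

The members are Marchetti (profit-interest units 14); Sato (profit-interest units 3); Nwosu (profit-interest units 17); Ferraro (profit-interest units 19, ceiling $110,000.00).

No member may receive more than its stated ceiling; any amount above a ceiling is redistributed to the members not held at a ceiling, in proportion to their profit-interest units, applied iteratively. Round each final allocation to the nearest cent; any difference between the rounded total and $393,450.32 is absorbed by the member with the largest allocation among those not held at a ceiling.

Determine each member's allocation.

Marchetti: $116,714.84; Sato: $25,010.32; Nwosu: $141,725.16; Ferraro: $110,000.00

Profit-interest units total: 53.
Pro-rata shares before constraints: Marchetti 103,930.2732; Sato 22,270.7728; Nwosu 126,201.0460; Ferraro 141,048.2279.
Capped: Ferraro ($110,000.00); residual $283,450.32 reallocated over remaining profit-interest units 34.
Remaining shares: Marchetti 116,714.8376 → $116,714.84; Sato 25,010.3224 → $25,010.32; Nwosu 141,725.1600 → $141,725.16.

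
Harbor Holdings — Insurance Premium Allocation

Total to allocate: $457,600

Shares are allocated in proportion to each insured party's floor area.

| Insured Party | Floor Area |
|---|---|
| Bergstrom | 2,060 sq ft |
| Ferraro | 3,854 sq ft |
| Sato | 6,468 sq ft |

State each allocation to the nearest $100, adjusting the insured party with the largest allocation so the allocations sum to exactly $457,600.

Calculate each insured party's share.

Total floor area = 12,382.
Unrounded shares: Bergstrom 2,060/12,382 × $457,600 = 76,131.16; Ferraro 3,854/12,382 × $457,600 = 142,431.79; Sato 6,468/12,382 × $457,600 = 239,037.05.
At nearest $100: Bergstrom $76,100; Ferraro $142,400; Sato $239,000. Sum = $457,500.
Difference $457,600 − $457,500 = +$100 applied to largest allocation (Sato): Sato becomes $239,100.

Bergstrom: $76,100; Ferraro: $142,400; Sato: $239,100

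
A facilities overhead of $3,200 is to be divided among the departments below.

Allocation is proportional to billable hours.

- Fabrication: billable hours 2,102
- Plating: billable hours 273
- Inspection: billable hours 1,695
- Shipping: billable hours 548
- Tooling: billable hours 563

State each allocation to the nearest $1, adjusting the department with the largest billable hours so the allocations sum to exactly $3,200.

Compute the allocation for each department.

Fabrication: $1,298; Plating: $169; Inspection: $1,047; Shipping: $338; Tooling: $348

Sum of billable hours: 2,102 + 273 + 1,695 + 548 + 563 = 5,181.
Unrounded shares: Fabrication 1,298.28; Plating 168.62; Inspection 1,046.90; Shipping 338.47; Tooling 347.73.
At nearest $1: Fabrication $1,298; Plating $169; Inspection $1,047; Shipping $338; Tooling $348. Sum = $3,200.
No rounding difference to absorb.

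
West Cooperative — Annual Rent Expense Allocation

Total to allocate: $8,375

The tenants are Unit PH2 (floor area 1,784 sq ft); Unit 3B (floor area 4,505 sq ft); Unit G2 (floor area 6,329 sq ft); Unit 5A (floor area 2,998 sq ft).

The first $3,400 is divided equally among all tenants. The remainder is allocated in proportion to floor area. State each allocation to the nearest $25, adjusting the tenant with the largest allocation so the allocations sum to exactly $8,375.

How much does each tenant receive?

Unit PH2: $1,425 · Unit 3B: $2,275 · Unit G2: $2,875 · Unit 5A: $1,800

$3,400 shared equally gives $850 per tenant.
Remainder $4,975 by floor area (total 15,616): Unit PH2 568.35 → $575; Unit 3B 1,435.22 → $1,425; Unit G2 2,016.31 → $2,025; Unit 5A 955.11 → $950.
Totals: Unit PH2 $850 + $575 = $1,425; Unit 3B $850 + $1,425 = $2,275; Unit G2 $850 + $2,025 = $2,875; Unit 5A $850 + $950 = $1,800.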